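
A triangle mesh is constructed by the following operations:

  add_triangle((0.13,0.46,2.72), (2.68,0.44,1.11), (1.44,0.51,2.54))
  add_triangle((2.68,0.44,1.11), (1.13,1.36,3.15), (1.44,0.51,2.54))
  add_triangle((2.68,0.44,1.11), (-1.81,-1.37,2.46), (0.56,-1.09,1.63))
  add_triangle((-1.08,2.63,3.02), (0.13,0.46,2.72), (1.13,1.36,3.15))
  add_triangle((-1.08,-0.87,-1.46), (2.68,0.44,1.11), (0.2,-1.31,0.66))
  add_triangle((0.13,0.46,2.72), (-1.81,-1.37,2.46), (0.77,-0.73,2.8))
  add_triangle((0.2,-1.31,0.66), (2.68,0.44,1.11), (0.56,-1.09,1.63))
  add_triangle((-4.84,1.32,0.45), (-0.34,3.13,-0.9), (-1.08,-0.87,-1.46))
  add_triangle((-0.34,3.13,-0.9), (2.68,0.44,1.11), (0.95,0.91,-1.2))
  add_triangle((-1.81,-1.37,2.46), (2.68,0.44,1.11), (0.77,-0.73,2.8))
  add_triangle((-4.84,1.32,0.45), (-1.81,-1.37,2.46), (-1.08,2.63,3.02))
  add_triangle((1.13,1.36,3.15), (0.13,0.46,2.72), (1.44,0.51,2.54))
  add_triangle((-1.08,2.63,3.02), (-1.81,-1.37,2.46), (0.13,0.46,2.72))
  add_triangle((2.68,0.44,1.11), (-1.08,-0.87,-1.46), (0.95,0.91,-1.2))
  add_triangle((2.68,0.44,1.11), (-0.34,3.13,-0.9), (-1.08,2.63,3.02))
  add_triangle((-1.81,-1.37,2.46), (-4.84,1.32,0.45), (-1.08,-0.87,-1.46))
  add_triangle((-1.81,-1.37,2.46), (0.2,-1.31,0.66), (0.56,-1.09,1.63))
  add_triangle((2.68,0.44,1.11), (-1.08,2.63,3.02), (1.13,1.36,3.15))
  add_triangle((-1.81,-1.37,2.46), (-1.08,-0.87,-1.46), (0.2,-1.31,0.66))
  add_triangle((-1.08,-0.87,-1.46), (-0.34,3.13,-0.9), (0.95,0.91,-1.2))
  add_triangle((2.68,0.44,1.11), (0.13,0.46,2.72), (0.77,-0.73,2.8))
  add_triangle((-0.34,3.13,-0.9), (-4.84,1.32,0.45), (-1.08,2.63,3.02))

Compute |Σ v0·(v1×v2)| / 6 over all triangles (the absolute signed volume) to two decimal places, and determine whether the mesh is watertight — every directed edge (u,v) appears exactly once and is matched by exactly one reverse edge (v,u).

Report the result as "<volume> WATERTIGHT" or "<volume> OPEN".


51.25 WATERTIGHT

Per-triangle v0·(v1×v2)/6:
  t1: -0.0550
  t2: +0.6919
  t3: +1.0245
  t4: +1.4002
  t5: +0.7860
  t6: +1.5668
  t7: +0.5339
  t8: +4.6983
  t9: +2.0118
  t10: -0.0389
  t11: +8.7066
  t12: +0.4588
  t13: +2.8432
  t14: +0.8341
  t15: +5.8859
  t16: +4.4987
  t17: +0.6286
  t18: +1.5441
  t19: +1.3055
  t20: +1.5106
  t21: +1.5060
  t22: +8.9083
Σ = +51.2497 → |volume| = 51.25

Directed edges: 66 total, each appears once with its reverse present → watertight.


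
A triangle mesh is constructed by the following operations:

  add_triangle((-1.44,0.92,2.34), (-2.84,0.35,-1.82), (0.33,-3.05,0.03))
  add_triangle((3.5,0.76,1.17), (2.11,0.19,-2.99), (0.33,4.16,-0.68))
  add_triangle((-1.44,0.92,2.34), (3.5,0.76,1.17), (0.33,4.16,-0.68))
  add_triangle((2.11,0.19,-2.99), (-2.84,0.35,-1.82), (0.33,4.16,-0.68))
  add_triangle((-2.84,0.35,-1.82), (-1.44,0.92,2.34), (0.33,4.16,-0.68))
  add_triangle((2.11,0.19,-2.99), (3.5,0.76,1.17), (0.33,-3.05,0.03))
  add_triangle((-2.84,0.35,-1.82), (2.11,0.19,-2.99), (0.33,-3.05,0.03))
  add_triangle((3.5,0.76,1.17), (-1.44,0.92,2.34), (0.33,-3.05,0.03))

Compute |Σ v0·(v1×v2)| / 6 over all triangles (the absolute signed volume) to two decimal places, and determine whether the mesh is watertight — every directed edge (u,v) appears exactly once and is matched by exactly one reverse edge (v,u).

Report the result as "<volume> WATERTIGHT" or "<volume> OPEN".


54.08 WATERTIGHT

Per-triangle v0·(v1×v2)/6:
  t1: +4.5838
  t2: +8.9365
  t3: +7.2969
  t4: +8.4437
  t5: +6.8008
  t6: +6.7165
  t7: +6.2237
  t8: +5.0799
Σ = +54.0820 → |volume| = 54.08

Directed edges: 24 total, each appears once with its reverse present → watertight.


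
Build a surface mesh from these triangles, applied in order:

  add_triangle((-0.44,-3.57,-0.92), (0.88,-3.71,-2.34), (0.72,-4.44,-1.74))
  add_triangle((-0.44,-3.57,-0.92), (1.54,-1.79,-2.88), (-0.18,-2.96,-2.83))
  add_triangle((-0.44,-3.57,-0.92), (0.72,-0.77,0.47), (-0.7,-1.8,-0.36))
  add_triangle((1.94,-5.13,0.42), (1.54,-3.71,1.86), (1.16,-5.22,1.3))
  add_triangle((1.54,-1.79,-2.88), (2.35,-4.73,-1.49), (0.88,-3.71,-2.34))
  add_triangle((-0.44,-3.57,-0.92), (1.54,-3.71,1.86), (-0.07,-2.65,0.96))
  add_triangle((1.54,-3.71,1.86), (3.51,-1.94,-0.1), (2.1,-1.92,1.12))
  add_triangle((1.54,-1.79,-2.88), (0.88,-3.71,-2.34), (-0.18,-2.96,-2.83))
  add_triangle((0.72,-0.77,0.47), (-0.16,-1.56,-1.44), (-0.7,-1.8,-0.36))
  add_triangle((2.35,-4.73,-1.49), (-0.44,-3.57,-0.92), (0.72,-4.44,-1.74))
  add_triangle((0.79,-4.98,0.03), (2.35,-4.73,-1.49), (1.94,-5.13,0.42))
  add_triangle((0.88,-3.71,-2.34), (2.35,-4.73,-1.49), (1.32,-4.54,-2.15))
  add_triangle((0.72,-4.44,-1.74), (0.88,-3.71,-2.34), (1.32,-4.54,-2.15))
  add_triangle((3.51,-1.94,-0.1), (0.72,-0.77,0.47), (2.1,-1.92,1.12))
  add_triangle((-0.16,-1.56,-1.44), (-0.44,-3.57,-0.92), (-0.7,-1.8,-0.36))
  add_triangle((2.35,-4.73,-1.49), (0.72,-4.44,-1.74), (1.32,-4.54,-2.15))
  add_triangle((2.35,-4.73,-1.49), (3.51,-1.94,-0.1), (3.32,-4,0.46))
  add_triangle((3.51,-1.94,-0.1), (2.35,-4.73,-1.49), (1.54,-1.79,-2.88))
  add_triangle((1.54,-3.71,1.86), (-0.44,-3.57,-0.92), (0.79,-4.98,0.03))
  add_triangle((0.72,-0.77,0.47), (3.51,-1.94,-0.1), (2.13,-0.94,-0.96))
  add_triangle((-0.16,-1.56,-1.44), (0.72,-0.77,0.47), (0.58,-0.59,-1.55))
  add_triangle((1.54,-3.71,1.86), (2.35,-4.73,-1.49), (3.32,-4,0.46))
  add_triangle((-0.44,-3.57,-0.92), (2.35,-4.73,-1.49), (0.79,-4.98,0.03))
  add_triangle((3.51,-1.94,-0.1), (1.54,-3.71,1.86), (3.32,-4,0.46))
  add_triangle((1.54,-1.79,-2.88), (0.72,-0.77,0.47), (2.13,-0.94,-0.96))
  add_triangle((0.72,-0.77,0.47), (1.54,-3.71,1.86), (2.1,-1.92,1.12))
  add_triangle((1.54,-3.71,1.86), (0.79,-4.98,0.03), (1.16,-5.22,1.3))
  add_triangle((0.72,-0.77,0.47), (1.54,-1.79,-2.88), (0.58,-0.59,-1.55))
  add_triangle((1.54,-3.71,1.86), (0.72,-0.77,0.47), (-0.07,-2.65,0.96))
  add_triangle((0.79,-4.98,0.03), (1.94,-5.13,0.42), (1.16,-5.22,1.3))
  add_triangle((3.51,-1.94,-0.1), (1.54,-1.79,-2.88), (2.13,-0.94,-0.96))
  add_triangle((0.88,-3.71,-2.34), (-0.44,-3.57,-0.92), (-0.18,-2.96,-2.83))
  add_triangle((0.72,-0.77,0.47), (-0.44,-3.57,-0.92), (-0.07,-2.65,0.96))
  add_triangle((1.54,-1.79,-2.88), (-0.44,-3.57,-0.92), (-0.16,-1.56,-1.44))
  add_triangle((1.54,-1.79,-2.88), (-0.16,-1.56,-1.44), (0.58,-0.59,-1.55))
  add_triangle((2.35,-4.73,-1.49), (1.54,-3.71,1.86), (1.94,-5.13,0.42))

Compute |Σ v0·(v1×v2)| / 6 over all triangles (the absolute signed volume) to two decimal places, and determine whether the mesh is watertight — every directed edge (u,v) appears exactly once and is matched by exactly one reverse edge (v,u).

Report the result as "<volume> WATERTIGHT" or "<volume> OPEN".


Per-triangle v0·(v1×v2)/6:
  t1: +0.5694
  t2: -1.8996
  t3: +0.2405
  t4: +1.1854
  t5: +2.3596
  t6: +1.5224
  t7: +1.1275
  t8: +1.6193
  t9: -0.4286
  t10: +0.8354
  t11: +1.9360
  t12: +0.3173
  t13: +0.3064
  t14: -0.0389
  t15: +0.2933
  t16: +0.5915
  t17: +2.9155
  t18: +4.9112
  t19: +0.7914
  t20: -0.1277
  t21: -0.4055
  t22: +3.5931
  t23: +2.5184
  t24: +1.4838
  t25: -0.6641
  t26: +0.0287
  t27: -0.4955
  t28: +0.0472
  t29: -0.0305
  t30: +1.0786
  t31: +0.8876
  t32: +1.4926
  t33: -0.6945
  t34: +1.0409
  t35: +0.2461
  t36: +0.9667
Σ = +30.1208 → |volume| = 30.12

Directed edges: 108 total, each appears once with its reverse present → watertight.

30.12 WATERTIGHT


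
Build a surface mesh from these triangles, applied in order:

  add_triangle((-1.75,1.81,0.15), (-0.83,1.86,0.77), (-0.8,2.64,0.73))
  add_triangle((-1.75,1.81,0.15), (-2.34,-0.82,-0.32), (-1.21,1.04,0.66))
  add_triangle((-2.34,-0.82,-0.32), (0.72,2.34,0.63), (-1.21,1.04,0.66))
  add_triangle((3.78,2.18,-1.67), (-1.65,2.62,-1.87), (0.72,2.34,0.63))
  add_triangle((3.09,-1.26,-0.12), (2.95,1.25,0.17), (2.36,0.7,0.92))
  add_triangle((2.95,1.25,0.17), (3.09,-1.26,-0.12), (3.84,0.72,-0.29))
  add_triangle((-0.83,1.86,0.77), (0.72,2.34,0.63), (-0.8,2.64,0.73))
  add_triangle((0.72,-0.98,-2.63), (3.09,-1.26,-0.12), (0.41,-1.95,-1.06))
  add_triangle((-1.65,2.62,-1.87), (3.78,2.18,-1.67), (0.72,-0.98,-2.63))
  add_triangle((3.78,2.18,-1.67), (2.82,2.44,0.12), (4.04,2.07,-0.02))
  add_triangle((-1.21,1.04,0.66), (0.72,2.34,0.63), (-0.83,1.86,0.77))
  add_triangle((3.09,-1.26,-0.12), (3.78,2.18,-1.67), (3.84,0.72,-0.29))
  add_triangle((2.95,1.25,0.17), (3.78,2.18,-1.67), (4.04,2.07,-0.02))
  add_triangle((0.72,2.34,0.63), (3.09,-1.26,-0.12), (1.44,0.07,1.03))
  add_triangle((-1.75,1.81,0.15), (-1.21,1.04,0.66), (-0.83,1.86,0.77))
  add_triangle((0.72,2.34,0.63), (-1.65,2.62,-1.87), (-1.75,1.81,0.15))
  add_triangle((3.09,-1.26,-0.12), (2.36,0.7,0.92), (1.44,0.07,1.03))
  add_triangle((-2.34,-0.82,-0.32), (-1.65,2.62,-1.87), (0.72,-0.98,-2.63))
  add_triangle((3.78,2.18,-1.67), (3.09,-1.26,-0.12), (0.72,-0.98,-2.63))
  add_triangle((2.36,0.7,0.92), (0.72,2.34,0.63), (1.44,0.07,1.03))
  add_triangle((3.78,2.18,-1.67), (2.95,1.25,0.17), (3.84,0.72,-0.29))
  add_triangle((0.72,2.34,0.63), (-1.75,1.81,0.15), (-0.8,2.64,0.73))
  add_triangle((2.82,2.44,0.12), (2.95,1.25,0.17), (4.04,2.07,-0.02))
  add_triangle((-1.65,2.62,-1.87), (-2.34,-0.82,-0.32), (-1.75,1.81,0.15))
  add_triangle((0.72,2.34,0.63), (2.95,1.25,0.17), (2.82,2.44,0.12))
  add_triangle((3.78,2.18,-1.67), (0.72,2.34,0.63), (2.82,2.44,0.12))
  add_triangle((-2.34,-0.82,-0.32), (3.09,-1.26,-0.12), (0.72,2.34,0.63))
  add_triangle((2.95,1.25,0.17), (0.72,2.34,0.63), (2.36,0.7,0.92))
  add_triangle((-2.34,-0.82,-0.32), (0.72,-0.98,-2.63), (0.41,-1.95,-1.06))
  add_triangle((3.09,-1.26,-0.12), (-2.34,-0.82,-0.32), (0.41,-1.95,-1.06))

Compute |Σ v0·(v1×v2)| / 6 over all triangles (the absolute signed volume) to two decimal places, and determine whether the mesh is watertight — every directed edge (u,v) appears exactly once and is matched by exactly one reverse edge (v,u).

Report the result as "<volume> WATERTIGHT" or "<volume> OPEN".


Per-triangle v0·(v1×v2)/6:
  t1: +0.1762
  t2: +0.5578
  t3: -0.3686
  t4: +5.2848
  t5: +1.0344
  t6: +0.5129
  t7: +0.1588
  t8: +2.0200
  t9: +7.4865
  t10: +1.1284
  t11: +0.0472
  t12: +1.5231
  t13: +0.2605
  t14: -1.2501
  t15: +0.2056
  t16: +1.9940
  t17: +0.5873
  t18: +4.1935
  t19: +5.5253
  t20: +0.4410
  t21: +0.9873
  t22: +0.2294
  t23: +0.1473
  t24: +2.0396
  t25: +0.4028
  t26: +1.1703
  t27: +0.0439
  t28: +0.8712
  t29: +1.6915
  t30: +0.5767
Σ = +39.6786 → |volume| = 39.68

Directed edges: 90 total, each appears once with its reverse present → watertight.

39.68 WATERTIGHT


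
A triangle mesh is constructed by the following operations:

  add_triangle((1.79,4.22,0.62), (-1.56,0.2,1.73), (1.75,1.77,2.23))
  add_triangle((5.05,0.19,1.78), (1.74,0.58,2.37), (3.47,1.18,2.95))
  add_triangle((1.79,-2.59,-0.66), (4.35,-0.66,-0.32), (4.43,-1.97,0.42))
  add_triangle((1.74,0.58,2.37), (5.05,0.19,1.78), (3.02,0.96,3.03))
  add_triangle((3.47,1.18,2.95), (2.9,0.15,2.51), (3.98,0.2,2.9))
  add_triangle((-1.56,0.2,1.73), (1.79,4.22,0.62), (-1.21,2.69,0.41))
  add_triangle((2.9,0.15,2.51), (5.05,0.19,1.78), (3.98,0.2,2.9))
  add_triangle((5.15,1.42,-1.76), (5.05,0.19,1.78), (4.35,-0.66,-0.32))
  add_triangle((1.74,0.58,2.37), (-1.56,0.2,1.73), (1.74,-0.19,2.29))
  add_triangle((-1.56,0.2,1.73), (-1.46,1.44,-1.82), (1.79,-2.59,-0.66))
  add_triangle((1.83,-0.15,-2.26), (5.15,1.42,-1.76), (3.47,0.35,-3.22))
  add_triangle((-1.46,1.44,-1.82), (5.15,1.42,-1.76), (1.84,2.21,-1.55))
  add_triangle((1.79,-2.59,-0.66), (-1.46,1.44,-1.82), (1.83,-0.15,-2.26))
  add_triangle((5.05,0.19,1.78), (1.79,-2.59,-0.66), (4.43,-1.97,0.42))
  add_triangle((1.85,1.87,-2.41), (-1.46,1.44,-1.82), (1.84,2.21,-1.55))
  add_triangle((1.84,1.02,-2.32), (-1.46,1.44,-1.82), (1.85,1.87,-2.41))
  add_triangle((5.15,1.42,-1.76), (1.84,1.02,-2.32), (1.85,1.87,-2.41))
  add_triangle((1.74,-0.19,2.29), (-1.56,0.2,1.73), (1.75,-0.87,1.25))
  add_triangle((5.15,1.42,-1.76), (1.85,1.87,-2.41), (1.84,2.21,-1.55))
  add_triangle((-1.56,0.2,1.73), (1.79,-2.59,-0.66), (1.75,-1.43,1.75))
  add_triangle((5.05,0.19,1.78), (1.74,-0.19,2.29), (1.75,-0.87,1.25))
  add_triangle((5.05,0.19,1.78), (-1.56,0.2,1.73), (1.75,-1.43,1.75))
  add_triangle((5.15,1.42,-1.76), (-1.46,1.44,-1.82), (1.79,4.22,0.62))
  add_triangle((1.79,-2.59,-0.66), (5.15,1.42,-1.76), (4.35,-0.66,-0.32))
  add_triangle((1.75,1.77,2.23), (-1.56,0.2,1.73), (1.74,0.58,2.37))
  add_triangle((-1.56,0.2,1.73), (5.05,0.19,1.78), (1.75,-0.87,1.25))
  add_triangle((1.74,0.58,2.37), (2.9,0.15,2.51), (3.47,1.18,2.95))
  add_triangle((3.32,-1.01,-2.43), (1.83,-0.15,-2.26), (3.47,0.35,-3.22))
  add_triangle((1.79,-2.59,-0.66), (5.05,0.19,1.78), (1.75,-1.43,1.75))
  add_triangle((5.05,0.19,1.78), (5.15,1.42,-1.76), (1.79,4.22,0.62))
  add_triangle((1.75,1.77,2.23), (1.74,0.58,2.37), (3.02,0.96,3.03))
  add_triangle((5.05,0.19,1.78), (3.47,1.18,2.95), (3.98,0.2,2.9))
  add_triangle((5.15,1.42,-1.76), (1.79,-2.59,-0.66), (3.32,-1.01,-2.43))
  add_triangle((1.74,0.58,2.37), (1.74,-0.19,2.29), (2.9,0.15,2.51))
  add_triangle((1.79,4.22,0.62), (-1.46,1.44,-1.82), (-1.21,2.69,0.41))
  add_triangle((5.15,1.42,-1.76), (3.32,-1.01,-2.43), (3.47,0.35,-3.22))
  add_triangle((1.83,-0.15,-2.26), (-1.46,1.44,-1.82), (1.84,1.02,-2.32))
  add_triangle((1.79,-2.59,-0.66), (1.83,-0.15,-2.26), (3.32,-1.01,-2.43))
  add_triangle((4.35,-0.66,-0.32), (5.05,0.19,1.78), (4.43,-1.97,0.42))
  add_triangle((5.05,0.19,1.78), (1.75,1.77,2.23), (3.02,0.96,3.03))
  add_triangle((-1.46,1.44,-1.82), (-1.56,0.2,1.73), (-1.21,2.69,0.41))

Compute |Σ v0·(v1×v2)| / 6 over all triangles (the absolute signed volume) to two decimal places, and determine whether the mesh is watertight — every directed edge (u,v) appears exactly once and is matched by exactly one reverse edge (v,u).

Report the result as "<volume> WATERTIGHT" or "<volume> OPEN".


75.83 OPEN

Per-triangle v0·(v1×v2)/6:
  t1: +3.4741
  t2: -0.8038
  t3: +1.7508
  t4: +0.4002
  t5: +0.2636
  t6: +2.7949
  t7: +0.0114
  t8: +4.3913
  t9: +0.8441
  t10: +1.6791
  t11: -0.2916
  t12: -1.9321
  t13: +2.0755
  t14: +0.2314
  t15: +1.1632
  t16: +0.8947
  t17: +1.1918
  t18: +0.7358
  t19: +1.5229
  t20: +1.8497
  t21: +1.1845
  t22: +3.1171
  t23: +9.3653
  t24: +3.1647
  t25: +1.3587
  t26: -1.9336
  t27: +0.4304
  t28: +0.5629
  t29: +4.1597
  t30: +12.4847
  t31: +0.3749
  t32: +1.2494
  t33: +3.3488
  t34: +0.3026
  t35: +3.3808
  t36: +2.6870
  t37: +1.2746
  t38: +0.8956
  t39: +2.5415
  t40: +1.6701
  t41: +1.9631
Σ = +75.8299 → |volume| = 75.83

Directed edges: 123 total; 9 unmatched, e.g. (1.75,1.77,2.23)→(1.79,4.22,0.62) → open.


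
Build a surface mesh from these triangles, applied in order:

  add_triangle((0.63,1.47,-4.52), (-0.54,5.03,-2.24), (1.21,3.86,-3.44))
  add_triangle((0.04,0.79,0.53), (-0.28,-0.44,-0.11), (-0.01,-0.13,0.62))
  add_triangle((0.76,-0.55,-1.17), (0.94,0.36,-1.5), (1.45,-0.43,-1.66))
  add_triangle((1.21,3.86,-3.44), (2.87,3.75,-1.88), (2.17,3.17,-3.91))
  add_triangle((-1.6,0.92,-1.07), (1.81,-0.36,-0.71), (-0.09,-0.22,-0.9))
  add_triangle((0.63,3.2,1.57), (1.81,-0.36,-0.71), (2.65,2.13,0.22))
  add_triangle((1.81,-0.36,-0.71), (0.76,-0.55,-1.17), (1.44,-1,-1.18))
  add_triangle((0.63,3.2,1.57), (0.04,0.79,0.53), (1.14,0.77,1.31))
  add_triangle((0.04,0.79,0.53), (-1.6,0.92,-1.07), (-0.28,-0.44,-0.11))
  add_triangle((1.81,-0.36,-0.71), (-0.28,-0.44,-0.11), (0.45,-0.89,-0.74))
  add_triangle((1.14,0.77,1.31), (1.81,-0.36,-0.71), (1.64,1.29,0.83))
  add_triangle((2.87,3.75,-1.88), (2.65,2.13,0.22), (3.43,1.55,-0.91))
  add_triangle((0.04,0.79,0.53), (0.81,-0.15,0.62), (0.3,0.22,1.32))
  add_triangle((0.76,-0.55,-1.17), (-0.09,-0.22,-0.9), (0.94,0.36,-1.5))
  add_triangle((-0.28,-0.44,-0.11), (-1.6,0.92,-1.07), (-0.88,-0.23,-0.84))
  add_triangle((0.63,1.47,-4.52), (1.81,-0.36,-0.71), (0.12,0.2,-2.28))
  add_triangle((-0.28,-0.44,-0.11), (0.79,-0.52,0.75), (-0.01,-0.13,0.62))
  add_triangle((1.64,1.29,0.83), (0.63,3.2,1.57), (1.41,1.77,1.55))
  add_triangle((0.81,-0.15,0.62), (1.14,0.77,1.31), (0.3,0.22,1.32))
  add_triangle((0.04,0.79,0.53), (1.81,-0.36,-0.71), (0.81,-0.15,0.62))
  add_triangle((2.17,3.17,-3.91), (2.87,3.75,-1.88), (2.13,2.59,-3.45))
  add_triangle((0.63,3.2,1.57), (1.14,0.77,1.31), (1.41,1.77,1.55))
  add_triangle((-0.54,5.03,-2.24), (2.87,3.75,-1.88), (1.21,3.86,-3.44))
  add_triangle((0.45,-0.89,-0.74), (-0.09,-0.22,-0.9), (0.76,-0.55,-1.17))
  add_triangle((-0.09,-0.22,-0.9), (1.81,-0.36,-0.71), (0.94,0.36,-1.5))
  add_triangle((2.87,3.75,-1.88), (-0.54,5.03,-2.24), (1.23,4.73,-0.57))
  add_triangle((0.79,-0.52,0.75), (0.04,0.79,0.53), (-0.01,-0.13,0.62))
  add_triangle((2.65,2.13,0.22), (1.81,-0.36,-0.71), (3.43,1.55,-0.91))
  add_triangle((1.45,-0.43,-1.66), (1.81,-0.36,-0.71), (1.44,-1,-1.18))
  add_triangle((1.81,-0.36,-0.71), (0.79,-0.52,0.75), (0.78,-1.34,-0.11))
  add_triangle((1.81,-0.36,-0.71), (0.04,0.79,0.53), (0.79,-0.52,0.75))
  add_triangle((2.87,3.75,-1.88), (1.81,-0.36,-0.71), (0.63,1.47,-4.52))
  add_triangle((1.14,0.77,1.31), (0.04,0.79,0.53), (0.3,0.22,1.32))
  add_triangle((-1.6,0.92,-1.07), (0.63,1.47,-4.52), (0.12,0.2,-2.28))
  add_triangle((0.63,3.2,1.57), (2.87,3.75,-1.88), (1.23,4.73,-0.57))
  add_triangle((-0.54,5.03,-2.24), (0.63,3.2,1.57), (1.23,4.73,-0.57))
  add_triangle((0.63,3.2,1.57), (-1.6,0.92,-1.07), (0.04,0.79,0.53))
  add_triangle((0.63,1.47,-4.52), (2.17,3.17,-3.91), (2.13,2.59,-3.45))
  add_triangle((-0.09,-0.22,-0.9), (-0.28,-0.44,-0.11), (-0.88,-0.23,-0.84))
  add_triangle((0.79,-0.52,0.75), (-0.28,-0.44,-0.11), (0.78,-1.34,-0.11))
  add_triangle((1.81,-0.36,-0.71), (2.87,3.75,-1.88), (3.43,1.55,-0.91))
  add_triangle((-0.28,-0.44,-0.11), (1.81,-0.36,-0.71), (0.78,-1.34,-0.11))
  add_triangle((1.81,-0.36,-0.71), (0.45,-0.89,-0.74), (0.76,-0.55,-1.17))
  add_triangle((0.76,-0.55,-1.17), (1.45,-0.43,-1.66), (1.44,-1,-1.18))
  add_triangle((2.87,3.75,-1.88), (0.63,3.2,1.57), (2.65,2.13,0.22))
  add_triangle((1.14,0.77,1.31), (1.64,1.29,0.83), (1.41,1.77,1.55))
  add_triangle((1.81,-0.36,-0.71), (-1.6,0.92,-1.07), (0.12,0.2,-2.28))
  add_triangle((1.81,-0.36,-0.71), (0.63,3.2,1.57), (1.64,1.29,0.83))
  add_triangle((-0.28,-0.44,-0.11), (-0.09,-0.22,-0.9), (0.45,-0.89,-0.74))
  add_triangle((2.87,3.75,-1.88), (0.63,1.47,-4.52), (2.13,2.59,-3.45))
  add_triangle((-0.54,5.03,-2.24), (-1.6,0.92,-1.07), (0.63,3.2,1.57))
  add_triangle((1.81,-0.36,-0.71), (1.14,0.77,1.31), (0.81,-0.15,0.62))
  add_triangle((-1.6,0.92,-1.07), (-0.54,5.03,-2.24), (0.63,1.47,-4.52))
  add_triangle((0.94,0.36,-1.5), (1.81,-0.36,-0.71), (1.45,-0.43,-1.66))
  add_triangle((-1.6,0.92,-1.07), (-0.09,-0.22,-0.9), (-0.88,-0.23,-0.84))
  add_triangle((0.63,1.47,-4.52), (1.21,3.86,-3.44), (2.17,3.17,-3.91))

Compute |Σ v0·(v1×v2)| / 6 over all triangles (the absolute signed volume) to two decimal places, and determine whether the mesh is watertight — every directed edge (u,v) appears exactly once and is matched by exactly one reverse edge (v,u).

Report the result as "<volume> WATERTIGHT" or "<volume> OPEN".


Per-triangle v0·(v1×v2)/6:
  t1: +4.1271
  t2: +0.0239
  t3: +0.0796
  t4: +2.2890
  t5: +0.2916
  t6: +0.1931
  t7: -0.1137
  t8: +0.1325
  t9: +0.0974
  t10: +0.0312
  t11: +0.4137
  t12: +1.8907
  t13: -0.0988
  t14: +0.1388
  t15: +0.0555
  t16: +0.7860
  t17: +0.0489
  t18: +0.3923
  t19: +0.1281
  t20: -0.2239
  t21: +0.5588
  t22: +0.1685
  t23: +4.4357
  t24: +0.0725
  t25: -0.2355
  t26: +4.5211
  t27: +0.0765
  t28: +0.4991
  t29: +0.2086
  t30: +0.3574
  t31: +0.3149
  t32: +5.2065
  t33: +0.1398
  t34: +0.7988
  t35: +2.6937
  t36: +3.1094
  t37: +0.2290
  t38: +0.5614
  t39: +0.0483
  t40: +0.0869
  t41: +1.0755
  t42: +0.1079
  t43: +0.1427
  t44: +0.0783
  t45: +3.4874
  t46: +0.1614
  t47: -0.2907
  t48: +0.5920
  t49: +0.0611
  t50: -1.0151
  t51: +3.2305
  t52: +0.2761
  t53: +5.3008
  t54: +0.2284
  t55: +0.1466
  t56: +2.3110
Σ = +50.4281 → |volume| = 50.43

Directed edges: 168 total, each appears once with its reverse present → watertight.

50.43 WATERTIGHT


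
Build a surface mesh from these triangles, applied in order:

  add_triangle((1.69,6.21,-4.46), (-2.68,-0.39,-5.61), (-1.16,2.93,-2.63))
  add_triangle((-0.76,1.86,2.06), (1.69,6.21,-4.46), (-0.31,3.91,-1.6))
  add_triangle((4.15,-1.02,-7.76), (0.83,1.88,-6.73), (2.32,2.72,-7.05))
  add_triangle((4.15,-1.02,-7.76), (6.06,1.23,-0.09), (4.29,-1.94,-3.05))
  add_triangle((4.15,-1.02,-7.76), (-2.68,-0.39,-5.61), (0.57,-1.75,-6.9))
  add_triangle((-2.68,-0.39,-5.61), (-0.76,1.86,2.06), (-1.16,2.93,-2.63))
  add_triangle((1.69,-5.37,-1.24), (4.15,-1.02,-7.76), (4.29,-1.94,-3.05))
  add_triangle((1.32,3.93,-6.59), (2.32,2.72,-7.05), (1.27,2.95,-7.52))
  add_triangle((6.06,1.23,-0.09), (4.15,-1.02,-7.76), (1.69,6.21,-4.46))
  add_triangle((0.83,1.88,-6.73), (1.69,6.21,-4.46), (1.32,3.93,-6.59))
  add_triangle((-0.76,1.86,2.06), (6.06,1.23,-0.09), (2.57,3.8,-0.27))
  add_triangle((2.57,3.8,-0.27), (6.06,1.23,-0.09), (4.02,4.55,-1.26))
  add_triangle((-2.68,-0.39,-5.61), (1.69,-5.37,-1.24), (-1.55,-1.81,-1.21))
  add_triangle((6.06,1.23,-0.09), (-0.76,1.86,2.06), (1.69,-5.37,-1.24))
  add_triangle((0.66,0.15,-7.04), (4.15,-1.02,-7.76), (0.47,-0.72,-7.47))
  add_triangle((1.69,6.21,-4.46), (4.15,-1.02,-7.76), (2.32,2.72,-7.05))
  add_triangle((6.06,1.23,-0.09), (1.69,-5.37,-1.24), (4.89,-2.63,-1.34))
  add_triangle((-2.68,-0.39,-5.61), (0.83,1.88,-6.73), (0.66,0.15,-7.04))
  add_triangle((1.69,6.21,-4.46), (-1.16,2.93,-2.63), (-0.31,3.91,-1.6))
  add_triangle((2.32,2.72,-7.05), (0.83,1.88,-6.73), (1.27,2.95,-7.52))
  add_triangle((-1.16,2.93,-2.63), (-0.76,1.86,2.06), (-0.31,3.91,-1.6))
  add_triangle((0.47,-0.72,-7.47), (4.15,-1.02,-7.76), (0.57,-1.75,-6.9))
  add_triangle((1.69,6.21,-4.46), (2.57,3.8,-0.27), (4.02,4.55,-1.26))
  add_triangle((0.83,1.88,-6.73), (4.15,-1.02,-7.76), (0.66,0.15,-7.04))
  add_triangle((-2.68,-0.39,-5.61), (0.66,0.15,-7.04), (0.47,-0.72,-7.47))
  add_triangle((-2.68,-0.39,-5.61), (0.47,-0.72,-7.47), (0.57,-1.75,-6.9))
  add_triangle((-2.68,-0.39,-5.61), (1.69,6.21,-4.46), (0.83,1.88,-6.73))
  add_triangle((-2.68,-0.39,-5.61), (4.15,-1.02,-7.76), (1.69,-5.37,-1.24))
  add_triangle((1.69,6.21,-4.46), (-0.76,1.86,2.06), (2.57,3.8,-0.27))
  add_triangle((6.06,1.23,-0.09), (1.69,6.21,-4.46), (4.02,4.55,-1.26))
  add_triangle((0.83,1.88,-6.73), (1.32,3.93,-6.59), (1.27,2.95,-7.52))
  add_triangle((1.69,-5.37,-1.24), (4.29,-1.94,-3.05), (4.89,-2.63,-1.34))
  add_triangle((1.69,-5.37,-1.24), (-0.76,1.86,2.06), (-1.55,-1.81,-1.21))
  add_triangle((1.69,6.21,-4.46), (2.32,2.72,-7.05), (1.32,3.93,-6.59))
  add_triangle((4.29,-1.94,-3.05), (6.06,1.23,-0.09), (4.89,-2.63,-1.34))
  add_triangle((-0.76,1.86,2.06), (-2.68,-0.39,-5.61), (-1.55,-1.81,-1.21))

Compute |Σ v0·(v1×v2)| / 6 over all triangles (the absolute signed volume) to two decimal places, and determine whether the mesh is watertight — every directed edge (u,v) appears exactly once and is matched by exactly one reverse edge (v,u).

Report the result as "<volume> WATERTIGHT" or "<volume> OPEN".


287.48 WATERTIGHT

Per-triangle v0·(v1×v2)/6:
  t1: +10.5323
  t2: +3.2462
  t3: +7.8748
  t4: +16.2375
  t5: -7.5952
  t6: +5.2309
  t7: +15.8619
  t8: +1.9154
  t9: +53.9597
  t10: +0.1533
  t11: +7.2552
  t12: +3.1000
  t13: +8.4849
  t14: +9.3498
  t15: +3.8508
  t16: +9.4691
  t17: +2.8679
  t18: +6.4135
  t19: +3.1952
  t20: +1.0934
  t21: +2.2767
  t22: +4.9001
  t23: +3.8885
  t24: +7.2506
  t25: +3.1694
  t26: +4.0713
  t27: +16.2724
  t28: +37.7913
  t29: +8.6208
  t30: +9.6132
  t31: +0.3195
  t32: +7.0475
  t33: +3.2170
  t34: +4.8388
  t35: +7.3282
  t36: +4.3746
Σ = +287.4766 → |volume| = 287.48

Directed edges: 108 total, each appears once with its reverse present → watertight.


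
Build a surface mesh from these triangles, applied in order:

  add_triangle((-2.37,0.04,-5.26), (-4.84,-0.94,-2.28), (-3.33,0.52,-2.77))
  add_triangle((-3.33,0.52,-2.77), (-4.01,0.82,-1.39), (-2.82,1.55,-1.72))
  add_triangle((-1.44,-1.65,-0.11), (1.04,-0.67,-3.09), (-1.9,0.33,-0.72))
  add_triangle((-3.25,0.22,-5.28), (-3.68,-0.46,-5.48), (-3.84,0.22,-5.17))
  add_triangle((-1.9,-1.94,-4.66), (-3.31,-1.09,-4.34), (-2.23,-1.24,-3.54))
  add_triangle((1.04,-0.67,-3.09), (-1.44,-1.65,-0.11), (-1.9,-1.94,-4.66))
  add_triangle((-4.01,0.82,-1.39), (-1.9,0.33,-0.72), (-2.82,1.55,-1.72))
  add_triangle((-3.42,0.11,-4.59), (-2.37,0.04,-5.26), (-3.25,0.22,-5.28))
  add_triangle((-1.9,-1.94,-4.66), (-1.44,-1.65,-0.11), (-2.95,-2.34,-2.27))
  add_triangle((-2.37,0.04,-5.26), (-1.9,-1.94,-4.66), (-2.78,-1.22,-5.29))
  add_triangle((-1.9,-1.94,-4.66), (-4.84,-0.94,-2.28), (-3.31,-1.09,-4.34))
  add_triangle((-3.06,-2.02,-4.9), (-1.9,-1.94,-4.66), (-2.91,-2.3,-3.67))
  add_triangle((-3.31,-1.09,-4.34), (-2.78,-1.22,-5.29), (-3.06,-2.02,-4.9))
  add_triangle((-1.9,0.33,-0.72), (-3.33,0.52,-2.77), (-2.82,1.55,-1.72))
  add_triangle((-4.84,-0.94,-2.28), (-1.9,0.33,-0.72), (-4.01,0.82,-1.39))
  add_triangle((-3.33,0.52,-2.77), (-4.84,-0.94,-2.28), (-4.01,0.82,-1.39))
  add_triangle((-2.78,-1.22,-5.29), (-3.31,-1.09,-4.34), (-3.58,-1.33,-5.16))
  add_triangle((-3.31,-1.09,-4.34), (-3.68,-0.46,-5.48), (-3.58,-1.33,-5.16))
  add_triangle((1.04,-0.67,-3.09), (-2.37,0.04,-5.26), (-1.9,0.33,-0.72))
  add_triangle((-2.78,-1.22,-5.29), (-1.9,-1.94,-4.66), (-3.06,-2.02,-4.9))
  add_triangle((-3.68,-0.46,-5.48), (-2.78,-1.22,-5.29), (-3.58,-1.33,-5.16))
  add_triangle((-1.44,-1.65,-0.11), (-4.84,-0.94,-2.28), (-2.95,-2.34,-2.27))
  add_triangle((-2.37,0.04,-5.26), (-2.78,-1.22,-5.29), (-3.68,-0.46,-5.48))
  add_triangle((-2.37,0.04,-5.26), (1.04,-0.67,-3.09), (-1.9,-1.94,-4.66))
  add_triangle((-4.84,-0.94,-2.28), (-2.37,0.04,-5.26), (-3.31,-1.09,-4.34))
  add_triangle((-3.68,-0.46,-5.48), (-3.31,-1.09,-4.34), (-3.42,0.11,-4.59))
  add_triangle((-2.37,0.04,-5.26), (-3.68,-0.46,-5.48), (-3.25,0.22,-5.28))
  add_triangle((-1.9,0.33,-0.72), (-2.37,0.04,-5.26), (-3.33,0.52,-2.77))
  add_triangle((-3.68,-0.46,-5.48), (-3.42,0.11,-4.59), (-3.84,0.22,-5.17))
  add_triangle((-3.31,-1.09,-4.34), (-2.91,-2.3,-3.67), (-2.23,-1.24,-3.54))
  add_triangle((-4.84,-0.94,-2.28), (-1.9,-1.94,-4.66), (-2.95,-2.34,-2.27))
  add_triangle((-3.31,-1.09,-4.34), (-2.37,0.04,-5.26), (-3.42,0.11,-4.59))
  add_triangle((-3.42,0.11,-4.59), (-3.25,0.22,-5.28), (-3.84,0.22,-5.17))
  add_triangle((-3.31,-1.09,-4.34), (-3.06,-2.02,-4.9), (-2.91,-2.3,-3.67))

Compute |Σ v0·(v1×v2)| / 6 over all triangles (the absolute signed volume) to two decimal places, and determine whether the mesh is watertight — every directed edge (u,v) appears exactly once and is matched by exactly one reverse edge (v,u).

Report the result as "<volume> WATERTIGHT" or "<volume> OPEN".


Per-triangle v0·(v1×v2)/6:
  t1: +3.4150
  t2: +1.1309
  t3: -2.1639
  t4: +0.3996
  t5: -0.1583
  t6: +2.1976
  t7: -0.0690
  t8: -0.1558
  t9: +1.0108
  t10: +0.9072
  t11: +2.1659
  t12: +0.6588
  t13: +0.7695
  t14: -0.5184
  t15: -0.0556
  t16: +2.0190
  t17: -0.0588
  t18: +0.2479
  t19: -0.2659
  t20: +0.8007
  t21: +0.7141
  t22: +1.7833
  t23: +1.1634
  t24: +4.0908
  t25: +2.6168
  t26: +0.4027
  t27: +0.5740
  t28: -0.0969
  t29: +0.0351
  t30: -0.4966
  t31: +4.2511
  t32: -1.4201
  t33: -0.0494
  t34: +0.7384
Σ = +26.5839 → |volume| = 26.58

Directed edges: 102 total; 6 unmatched, e.g. (-1.9,0.33,-0.72)→(-1.44,-1.65,-0.11) → open.

26.58 OPEN


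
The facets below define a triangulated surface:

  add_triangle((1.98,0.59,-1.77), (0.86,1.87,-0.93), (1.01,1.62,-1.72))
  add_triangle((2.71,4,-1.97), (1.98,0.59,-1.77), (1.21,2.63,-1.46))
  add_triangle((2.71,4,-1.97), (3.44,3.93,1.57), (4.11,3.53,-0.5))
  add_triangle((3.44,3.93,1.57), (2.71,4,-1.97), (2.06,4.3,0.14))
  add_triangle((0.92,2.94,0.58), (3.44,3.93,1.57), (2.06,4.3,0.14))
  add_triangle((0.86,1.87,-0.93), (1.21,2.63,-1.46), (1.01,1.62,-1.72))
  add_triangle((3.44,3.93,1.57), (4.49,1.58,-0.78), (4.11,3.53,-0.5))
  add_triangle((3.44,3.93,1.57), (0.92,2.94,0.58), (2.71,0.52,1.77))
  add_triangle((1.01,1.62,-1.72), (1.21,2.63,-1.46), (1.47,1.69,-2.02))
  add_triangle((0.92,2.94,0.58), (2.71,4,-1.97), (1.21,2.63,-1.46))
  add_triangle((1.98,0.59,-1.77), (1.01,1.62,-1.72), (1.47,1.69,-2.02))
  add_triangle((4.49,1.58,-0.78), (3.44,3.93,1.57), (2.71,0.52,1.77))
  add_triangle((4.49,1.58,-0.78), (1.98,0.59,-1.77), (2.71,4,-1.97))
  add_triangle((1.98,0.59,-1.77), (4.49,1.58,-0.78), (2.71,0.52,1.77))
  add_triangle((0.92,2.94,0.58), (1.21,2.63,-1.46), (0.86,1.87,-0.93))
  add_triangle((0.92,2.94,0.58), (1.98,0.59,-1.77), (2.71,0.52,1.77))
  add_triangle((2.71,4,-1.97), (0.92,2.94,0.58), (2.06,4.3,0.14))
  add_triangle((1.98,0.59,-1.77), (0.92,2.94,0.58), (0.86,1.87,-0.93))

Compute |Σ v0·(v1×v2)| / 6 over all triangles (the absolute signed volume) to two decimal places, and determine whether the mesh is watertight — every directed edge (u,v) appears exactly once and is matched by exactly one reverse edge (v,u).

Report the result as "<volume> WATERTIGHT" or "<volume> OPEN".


Per-triangle v0·(v1×v2)/6:
  t1: -0.3650
  t2: +0.7375
  t3: +3.3741
  t4: +3.1642
  t5: +1.0453
  t6: -0.0124
  t7: +2.9445
  t8: +0.8139
  t9: +0.1236
  t10: +0.8908
  t11: +0.0303
  t12: +5.2636
  t13: +3.3707
  t14: +0.6417
  t15: -0.0202
  t16: -3.8214
  t17: +0.4597
  t18: -0.8887
Σ = +17.7523 → |volume| = 17.75

Directed edges: 54 total; 6 unmatched, e.g. (1.98,0.59,-1.77)→(1.21,2.63,-1.46) → open.

17.75 OPEN


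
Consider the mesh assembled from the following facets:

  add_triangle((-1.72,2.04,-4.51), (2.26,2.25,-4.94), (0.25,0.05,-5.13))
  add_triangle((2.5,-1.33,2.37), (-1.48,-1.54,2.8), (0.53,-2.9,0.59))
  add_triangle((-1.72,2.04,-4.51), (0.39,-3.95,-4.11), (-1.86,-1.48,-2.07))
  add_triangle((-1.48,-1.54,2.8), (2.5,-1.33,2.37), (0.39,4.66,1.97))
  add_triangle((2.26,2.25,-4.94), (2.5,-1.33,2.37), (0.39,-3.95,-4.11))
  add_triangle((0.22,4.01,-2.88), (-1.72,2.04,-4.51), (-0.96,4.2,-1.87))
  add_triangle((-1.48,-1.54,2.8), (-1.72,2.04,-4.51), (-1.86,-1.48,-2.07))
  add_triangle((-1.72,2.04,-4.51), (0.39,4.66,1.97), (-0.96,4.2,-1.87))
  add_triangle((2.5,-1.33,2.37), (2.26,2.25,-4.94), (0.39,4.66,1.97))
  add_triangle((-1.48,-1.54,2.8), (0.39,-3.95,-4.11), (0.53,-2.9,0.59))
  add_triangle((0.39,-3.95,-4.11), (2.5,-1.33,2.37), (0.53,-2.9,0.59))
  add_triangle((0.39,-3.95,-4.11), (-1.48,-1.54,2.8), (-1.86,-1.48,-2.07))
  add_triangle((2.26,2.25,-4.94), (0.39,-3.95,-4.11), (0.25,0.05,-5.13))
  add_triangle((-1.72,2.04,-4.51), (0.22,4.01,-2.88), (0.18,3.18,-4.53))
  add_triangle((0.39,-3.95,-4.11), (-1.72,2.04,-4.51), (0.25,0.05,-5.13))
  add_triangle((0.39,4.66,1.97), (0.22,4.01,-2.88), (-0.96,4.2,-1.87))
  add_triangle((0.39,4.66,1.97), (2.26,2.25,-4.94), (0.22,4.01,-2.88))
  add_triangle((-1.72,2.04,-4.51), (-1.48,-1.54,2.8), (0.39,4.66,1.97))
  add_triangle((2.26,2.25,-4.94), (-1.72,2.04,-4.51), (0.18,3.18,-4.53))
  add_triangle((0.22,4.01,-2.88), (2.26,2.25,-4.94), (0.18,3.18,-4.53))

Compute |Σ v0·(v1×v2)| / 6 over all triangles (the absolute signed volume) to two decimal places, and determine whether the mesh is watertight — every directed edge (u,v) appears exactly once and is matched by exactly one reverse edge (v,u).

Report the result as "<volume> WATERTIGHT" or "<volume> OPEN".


134.09 WATERTIGHT

Per-triangle v0·(v1×v2)/6:
  t1: +7.0979
  t2: +4.5000
  t3: +8.2298
  t4: +10.0761
  t5: +17.4882
  t6: +3.8261
  t7: +4.4075
  t8: -0.1190
  t9: +16.6660
  t10: +4.5822
  t11: +5.0232
  t12: +6.3837
  t13: +7.2458
  t14: +2.7613
  t15: +6.2938
  t16: +4.3330
  t17: +7.8905
  t18: +10.7053
  t19: +3.5006
  t20: +3.1950
Σ = +134.0873 → |volume| = 134.09

Directed edges: 60 total, each appears once with its reverse present → watertight.


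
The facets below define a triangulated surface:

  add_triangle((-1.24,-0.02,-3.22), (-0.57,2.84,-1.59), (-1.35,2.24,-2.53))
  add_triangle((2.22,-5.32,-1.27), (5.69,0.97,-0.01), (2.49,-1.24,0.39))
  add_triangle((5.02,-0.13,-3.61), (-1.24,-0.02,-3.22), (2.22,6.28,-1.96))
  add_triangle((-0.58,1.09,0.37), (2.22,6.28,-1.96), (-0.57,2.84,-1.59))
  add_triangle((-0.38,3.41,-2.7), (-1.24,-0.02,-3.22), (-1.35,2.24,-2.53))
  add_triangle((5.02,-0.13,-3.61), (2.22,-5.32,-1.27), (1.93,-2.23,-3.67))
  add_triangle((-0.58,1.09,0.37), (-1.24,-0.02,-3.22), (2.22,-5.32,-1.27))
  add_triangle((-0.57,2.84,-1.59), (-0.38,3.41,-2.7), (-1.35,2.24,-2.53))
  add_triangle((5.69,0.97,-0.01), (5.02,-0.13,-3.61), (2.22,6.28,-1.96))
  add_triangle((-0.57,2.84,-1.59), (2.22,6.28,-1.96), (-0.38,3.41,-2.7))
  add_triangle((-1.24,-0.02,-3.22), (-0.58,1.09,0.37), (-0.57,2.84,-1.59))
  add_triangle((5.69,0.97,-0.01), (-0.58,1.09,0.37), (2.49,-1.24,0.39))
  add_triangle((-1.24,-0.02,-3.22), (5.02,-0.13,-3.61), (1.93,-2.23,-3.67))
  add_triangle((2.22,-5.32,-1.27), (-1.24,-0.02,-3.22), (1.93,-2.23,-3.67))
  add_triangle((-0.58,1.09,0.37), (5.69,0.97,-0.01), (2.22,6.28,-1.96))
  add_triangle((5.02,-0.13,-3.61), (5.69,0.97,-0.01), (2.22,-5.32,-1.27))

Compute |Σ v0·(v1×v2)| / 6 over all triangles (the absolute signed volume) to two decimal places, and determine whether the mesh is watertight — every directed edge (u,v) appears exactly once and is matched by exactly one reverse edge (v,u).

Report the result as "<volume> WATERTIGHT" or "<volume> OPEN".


102.27 OPEN

Per-triangle v0·(v1×v2)/6:
  t1: -0.6258
  t2: +4.1297
  t3: +21.8177
  t4: +1.8809
  t5: +1.4896
  t6: +10.6434
  t7: +0.4783
  t8: +0.5209
  t9: +21.9831
  t10: +1.5271
  t11: +1.1297
  t12: +1.0271
  t13: +7.4001
  t14: +6.3222
  t15: +4.2705
  t16: +18.2773
Σ = +102.2716 → |volume| = 102.27

Directed edges: 48 total; 6 unmatched, e.g. (2.49,-1.24,0.39)→(2.22,-5.32,-1.27) → open.


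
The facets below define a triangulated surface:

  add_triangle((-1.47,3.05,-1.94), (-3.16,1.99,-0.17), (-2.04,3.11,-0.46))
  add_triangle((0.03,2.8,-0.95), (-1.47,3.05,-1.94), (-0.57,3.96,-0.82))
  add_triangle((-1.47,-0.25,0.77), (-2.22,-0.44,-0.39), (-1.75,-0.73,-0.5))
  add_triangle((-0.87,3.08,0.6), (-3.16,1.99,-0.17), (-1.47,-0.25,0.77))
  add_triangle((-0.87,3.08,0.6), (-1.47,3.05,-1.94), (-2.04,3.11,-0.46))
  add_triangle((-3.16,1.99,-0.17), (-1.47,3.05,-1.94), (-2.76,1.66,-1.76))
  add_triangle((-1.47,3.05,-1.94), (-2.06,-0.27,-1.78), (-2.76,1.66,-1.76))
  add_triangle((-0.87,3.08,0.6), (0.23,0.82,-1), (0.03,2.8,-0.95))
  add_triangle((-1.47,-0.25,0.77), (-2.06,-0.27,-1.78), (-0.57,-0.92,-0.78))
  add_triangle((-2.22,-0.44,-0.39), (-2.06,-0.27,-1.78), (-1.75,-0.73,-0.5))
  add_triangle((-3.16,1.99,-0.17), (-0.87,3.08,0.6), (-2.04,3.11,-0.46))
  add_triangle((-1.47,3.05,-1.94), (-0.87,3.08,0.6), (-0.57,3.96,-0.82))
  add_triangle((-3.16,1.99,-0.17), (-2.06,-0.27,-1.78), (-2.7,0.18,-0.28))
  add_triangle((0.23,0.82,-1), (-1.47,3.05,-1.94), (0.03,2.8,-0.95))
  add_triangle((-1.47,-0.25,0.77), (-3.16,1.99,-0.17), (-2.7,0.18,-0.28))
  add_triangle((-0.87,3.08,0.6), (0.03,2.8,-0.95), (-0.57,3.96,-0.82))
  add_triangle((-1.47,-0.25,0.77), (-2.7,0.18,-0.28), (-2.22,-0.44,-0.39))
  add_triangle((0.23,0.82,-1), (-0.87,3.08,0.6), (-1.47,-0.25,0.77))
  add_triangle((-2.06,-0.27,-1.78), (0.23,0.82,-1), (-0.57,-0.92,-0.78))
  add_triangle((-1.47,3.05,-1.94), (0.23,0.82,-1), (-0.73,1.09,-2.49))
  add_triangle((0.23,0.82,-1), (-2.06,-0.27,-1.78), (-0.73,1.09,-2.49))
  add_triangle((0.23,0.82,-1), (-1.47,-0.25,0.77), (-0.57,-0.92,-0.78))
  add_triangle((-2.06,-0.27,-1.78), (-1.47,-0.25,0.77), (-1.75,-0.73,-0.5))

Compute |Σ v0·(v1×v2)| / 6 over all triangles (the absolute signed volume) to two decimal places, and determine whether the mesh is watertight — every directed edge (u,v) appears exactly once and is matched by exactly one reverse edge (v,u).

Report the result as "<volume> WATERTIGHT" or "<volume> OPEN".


Per-triangle v0·(v1×v2)/6:
  t1: +1.3971
  t2: +0.6259
  t3: +0.1428
  t4: +1.5328
  t5: +1.1781
  t6: +1.8795
  t7: +1.1606
  t8: -0.1343
  t9: +0.5978
  t10: +0.2109
  t11: +1.0889
  t12: +1.2107
  t13: +1.2253
  t14: +0.5996
  t15: +0.7633
  t16: +0.2495
  t17: +0.2691
  t18: -0.7232
  t19: +0.4259
  t20: +0.6208
  t21: -0.0162
  t22: -0.3837
  t23: -0.3308
Σ = +13.5903 → |volume| = 13.59

Directed edges: 69 total; 9 unmatched, e.g. (-2.76,1.66,-1.76)→(-3.16,1.99,-0.17) → open.

13.59 OPEN


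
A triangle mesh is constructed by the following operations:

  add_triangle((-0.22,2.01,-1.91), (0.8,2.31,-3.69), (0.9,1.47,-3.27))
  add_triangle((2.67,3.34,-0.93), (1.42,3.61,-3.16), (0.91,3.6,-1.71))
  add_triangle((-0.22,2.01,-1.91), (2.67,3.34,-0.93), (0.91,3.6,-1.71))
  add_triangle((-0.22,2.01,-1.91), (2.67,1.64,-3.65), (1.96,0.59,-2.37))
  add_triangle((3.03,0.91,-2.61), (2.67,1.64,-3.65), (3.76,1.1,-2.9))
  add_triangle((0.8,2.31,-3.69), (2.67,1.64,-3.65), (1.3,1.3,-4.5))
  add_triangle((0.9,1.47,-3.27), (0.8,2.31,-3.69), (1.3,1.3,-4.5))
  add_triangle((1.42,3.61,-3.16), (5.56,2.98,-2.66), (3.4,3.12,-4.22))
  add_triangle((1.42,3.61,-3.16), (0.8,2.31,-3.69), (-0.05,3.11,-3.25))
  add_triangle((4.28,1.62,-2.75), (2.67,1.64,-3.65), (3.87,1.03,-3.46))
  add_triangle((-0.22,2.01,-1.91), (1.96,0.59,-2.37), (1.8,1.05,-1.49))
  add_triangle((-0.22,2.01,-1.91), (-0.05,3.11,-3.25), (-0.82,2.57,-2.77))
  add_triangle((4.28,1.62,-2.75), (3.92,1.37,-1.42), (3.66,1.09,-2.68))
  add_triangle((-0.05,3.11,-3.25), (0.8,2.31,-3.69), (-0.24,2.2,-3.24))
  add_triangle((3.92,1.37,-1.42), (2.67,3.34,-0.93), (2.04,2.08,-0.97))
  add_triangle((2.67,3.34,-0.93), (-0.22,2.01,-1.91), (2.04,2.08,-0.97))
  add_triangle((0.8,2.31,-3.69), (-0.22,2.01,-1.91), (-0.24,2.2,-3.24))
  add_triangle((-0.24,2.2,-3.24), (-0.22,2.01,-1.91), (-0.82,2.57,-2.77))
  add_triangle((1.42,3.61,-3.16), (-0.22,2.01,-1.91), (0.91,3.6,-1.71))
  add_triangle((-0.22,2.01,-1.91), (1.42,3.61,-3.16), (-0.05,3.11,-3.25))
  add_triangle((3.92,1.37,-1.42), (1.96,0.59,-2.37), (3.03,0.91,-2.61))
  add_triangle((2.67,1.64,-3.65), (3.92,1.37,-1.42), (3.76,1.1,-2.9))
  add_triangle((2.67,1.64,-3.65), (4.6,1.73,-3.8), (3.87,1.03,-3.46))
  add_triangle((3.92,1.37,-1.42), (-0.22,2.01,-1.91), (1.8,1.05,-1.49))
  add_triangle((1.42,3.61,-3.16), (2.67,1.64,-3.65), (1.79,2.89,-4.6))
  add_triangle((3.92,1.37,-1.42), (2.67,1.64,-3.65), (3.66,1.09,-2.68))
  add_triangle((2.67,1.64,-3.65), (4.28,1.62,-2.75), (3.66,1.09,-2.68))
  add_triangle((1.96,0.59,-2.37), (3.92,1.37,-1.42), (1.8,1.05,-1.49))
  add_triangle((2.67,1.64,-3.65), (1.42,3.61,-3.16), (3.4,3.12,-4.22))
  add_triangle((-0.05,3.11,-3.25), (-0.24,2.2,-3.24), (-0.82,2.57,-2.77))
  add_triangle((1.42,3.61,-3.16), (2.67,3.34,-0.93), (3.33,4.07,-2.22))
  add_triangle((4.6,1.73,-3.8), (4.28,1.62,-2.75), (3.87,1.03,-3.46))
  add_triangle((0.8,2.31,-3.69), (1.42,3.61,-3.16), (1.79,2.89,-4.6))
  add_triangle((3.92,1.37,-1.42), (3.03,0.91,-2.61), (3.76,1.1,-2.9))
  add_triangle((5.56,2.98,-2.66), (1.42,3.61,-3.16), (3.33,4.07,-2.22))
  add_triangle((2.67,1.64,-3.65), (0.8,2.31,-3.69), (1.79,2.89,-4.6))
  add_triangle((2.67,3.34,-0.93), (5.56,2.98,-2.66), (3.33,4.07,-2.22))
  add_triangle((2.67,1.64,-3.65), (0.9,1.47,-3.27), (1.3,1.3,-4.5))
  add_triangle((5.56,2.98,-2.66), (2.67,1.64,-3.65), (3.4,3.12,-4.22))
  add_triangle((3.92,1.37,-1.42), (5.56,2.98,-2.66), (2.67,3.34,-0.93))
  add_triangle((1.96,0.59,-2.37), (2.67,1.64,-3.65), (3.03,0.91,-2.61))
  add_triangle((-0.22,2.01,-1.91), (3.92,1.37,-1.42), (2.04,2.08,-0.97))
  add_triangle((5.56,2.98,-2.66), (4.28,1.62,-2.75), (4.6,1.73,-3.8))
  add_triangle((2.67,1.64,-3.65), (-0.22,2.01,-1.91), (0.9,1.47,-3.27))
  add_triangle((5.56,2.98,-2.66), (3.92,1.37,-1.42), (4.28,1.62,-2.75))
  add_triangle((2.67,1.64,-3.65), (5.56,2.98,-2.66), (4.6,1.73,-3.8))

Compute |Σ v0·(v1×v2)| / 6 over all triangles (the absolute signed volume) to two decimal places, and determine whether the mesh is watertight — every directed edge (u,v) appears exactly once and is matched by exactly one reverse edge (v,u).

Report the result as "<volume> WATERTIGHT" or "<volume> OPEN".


21.38 WATERTIGHT

Per-triangle v0·(v1×v2)/6:
  t1: +0.1294
  t2: +1.7831
  t3: -0.7596
  t4: +0.3086
  t5: +0.1235
  t6: +1.6241
  t7: -0.0631
  t8: +3.8635
  t9: +1.2434
  t10: -1.0370
  t11: -0.8268
  t12: +0.0851
  t13: +0.2581
  t14: +0.5436
  t15: -0.3965
  t16: -0.6810
  t17: -0.4050
  t18: -0.2075
  t19: +0.9222
  t20: +0.2055
  t21: -0.0677
  t22: +1.0855
  t23: +0.5994
  t24: -0.5953
  t25: +1.6519
  t26: -0.9569
  t27: +0.5550
  t28: -0.5085
  t29: +1.0809
  t30: +0.3708
  t31: +0.9784
  t32: +0.2542
  t33: +0.7909
  t34: -0.0619
  t35: +3.5982
  t36: +0.3264
  t37: +1.8445
  t38: -0.6561
  t39: +2.3510
  t40: +1.0409
  t41: +0.2876
  t42: -1.4621
  t43: +0.5201
  t44: -1.0447
  t45: +0.7602
  t46: +1.9267
Σ = +21.3825 → |volume| = 21.38

Directed edges: 138 total, each appears once with its reverse present → watertight.
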